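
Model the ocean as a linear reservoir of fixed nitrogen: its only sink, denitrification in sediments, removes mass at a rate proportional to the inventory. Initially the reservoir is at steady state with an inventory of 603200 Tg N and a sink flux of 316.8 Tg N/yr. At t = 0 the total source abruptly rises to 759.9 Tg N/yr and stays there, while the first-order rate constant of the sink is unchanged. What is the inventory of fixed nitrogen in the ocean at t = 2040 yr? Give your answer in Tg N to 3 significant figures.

The sink rate constant is k = F₀/M₀ = 316.8/603200 = 0.0005252 yr⁻¹.
Solving dM/dt = F₁ − kM with M(0) = M₀ gives M(t) = F₁/k + (M₀ − F₁/k)·e^(−kt).
F₁/k = 759.9/0.0005252 = 1.4469×10^6 Tg N; kt = 0.0005252 × 2040 = 1.071, e^(−kt) = 0.3425.
M(2040) = 1.4469×10^6 + (603200 − 1.4469×10^6) × 0.3425 = 1.4469×10^6 − 289000 = 1.1579×10^6 Tg N.

1.16×10^6 Tg N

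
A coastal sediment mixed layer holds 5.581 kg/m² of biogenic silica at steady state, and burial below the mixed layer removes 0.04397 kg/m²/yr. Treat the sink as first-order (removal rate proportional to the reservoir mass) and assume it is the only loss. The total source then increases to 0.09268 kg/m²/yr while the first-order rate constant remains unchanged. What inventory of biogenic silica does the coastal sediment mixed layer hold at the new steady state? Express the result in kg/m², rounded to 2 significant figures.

12 kg/m²

Rate constant k = F/M = 0.04397 / 5.581 = 0.007879 yr⁻¹.
At the new steady state, source = k·M_new ⇒ M_new = 0.09268 / 0.007879 = 11.76 kg/m².
(Equivalently M_new = M × F_new/F_old = 5.581 × 0.09268/0.04397.)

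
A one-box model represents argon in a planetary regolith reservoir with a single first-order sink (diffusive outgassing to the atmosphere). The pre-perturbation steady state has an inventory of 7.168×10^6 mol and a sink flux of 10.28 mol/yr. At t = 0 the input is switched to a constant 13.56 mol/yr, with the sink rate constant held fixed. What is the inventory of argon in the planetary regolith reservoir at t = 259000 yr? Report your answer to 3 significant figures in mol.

7.88×10^6 mol

Residence time τ = M₀/F₀ = 697300 yr. The eventual steady state is M_∞ = M₀·(F₁/F₀) = 7.168×10^6 × 13.56/10.28 = 9.4551×10^6 mol.
The anomaly ΔM(t) = M(t) − M_∞ decays as ΔM₀·e^(−t/τ) with ΔM₀ = 7.168×10^6 − 9.4551×10^6 = −2.287×10^6 mol.
At t = 259000 yr, e^(−t/τ) = e^(−0.3714) = 0.6897, so ΔM = −1.577×10^6 mol and M = 9.4551×10^6 − 1.577×10^6 = 7.8776×10^6 mol.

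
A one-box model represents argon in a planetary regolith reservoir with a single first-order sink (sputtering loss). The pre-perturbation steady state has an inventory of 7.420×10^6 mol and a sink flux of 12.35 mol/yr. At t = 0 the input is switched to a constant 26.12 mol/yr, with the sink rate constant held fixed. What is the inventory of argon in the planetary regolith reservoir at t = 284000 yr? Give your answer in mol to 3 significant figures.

The sink rate constant is k = F₀/M₀ = 12.35/7.420×10^6 = 1.664×10^-6 yr⁻¹.
Solving dM/dt = F₁ − kM with M(0) = M₀ gives M(t) = F₁/k + (M₀ − F₁/k)·e^(−kt).
F₁/k = 26.12/1.664×10^-6 = 1.5693×10^7 mol; kt = 1.664×10^-6 × 284000 = 0.4727, e^(−kt) = 0.6233.
M(284000) = 1.5693×10^7 + (7.420×10^6 − 1.5693×10^7) × 0.6233 = 1.5693×10^7 − 5.157×10^6 = 1.0536×10^7 mol.

1.05×10^7 mol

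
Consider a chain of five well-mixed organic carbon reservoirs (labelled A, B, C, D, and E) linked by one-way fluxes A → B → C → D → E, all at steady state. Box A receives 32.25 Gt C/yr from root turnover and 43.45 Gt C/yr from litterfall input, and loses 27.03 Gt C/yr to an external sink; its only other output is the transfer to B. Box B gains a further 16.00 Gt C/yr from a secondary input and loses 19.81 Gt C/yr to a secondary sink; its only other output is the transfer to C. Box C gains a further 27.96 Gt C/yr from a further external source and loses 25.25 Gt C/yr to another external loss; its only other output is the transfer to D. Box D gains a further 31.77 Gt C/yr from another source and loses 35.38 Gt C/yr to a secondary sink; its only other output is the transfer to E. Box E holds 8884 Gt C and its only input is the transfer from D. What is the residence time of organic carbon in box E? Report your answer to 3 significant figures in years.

202 yr

Box A: F(A→B) = (32.25 + 43.45) − 27.03 = 48.670 Gt C/yr.
Box B: F(B→C) = (48.670 + 16.00) − 19.81 = 44.860 Gt C/yr.
Box C: F(C→D) = (44.860 + 27.96) − 25.25 = 47.570 Gt C/yr.
Box D: F(D→E) = (47.570 + 31.77) − 35.38 = 43.960 Gt C/yr.
Box E throughput = its input = 43.960 Gt C/yr; τ = 8884 / 43.960 = 202.1 yr.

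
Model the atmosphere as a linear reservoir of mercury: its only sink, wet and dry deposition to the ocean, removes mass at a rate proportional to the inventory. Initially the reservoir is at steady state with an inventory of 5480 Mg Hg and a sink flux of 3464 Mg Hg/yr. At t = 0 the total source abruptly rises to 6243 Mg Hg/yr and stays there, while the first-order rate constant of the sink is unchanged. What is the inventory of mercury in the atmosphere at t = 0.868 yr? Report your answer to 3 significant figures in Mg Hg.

7340 Mg Hg

Residence time τ = M₀/F₀ = 1.582 yr. The eventual steady state is M_∞ = M₀·(F₁/F₀) = 5480 × 6243/3464 = 9876.3 Mg Hg.
The anomaly ΔM(t) = M(t) − M_∞ decays as ΔM₀·e^(−t/τ) with ΔM₀ = 5480 − 9876.3 = −4396 Mg Hg.
At t = 0.868 yr, e^(−t/τ) = e^(−0.5487) = 0.5777, so ΔM = −2540 Mg Hg and M = 9876.3 − 2540 = 7336.5 Mg Hg.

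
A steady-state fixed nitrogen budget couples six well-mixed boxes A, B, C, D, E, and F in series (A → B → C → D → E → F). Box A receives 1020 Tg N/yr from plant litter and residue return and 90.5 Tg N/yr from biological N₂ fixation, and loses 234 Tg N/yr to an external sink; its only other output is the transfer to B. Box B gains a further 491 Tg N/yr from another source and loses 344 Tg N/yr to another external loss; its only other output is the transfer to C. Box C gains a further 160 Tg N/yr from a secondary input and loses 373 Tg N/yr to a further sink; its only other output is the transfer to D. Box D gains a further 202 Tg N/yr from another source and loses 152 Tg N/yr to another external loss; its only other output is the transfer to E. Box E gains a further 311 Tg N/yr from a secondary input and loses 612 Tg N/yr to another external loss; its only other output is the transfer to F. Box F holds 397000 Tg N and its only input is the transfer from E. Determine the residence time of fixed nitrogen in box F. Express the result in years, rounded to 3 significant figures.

Box A: F(A→B) = (1020 + 90.5) − 234 = 876.50 Tg N/yr.
Box B: F(B→C) = (876.50 + 491) − 344 = 1023.5 Tg N/yr.
Box C: F(C→D) = (1023.5 + 160) − 373 = 810.50 Tg N/yr.
Box D: F(D→E) = (810.50 + 202) − 152 = 860.50 Tg N/yr.
Box E: F(E→F) = (860.50 + 311) − 612 = 559.50 Tg N/yr.
Box F throughput = its input = 559.50 Tg N/yr; τ = 397000 / 559.50 = 709.6 yr.

710 yr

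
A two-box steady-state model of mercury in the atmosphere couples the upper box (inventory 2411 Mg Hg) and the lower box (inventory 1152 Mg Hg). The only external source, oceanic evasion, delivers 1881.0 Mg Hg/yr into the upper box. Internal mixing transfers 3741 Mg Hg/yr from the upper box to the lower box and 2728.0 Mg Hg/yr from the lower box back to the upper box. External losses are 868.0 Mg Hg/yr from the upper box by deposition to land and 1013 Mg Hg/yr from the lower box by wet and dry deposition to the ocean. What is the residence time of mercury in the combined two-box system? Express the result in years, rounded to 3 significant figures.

1.89 yr

Residence time in the combined system uses the total inventory and the total *external* removal — internal exchanges between the two boxes cancel.
M_total = 2411 + 1152 = 3563.0 Mg Hg.
ΣF_external_out = 868.0 + 1013 = 1881.0 Mg Hg/yr.
τ = M_total / ΣF_ext = 3563.0 / 1881.0 = 1.894 yr.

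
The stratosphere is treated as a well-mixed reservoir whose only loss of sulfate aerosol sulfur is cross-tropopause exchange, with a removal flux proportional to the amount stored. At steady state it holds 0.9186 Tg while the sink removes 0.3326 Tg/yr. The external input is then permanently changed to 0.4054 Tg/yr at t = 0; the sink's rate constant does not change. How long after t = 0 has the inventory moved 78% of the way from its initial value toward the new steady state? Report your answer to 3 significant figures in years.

4.18 yr

τ = M₀/F₀ = 0.9186/0.3326 = 2.762 yr.
The remaining gap fraction is e^(−t/τ); 78% covered ⇒ e^(−t/τ) = 0.220.
t = −τ ln(0.220) = 2.762 × 1.514 = 4.182 yr.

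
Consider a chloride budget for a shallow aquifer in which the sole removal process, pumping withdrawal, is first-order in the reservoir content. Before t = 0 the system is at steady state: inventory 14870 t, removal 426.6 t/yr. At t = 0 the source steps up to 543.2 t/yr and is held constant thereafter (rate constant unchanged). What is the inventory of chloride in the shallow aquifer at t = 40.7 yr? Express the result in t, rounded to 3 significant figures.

Residence time τ = M₀/F₀ = 34.86 yr. The eventual steady state is M_∞ = M₀·(F₁/F₀) = 14870 × 543.2/426.6 = 18934 t.
The anomaly ΔM(t) = M(t) − M_∞ decays as ΔM₀·e^(−t/τ) with ΔM₀ = 14870 − 18934 = −4064 t.
At t = 40.7 yr, e^(−t/τ) = e^(−1.168) = 0.3111, so ΔM = −1264 t and M = 18934 − 1264 = 17670 t.

17700 t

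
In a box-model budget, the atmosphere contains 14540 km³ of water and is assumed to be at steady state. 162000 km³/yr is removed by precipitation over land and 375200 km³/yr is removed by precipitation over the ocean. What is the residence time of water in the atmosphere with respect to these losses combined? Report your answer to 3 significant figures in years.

0.0271 yr

Total removal = 162000 + 375200 = 537200 km³/yr.
τ = M / ΣF_out = 14540 / 537200 = 0.02707 yr.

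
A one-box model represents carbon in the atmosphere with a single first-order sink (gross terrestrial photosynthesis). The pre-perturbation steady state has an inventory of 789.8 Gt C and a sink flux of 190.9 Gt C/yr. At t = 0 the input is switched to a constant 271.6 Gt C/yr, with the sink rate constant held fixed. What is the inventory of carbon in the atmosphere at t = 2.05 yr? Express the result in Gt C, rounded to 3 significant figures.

920 Gt C

The sink rate constant is k = F₀/M₀ = 190.9/789.8 = 0.2417 yr⁻¹.
Solving dM/dt = F₁ − kM with M(0) = M₀ gives M(t) = F₁/k + (M₀ − F₁/k)·e^(−kt).
F₁/k = 271.6/0.2417 = 1123.7 Gt C; kt = 0.2417 × 2.05 = 0.4955, e^(−kt) = 0.6093.
M(2.05) = 1123.7 + (789.8 − 1123.7) × 0.6093 = 1123.7 − 203.4 = 920.26 Gt C.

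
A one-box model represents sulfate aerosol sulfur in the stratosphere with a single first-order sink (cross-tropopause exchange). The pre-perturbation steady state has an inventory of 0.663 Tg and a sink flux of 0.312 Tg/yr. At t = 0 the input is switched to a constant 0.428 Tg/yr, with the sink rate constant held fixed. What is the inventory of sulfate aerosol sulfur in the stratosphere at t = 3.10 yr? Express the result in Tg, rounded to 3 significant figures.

0.852 Tg

The sink rate constant is k = F₀/M₀ = 0.312/0.663 = 0.4706 yr⁻¹.
Solving dM/dt = F₁ − kM with M(0) = M₀ gives M(t) = F₁/k + (M₀ − F₁/k)·e^(−kt).
F₁/k = 0.428/0.4706 = 0.90950 Tg; kt = 0.4706 × 3.10 = 1.459, e^(−kt) = 0.2325.
M(3.10) = 0.90950 + (0.663 − 0.90950) × 0.2325 = 0.90950 − 0.05731 = 0.85219 Tg.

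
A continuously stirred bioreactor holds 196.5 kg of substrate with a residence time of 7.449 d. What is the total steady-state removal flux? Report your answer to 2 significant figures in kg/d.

F = M / τ = 196.5 / 7.449 = 26.38 kg/d.

26 kg/d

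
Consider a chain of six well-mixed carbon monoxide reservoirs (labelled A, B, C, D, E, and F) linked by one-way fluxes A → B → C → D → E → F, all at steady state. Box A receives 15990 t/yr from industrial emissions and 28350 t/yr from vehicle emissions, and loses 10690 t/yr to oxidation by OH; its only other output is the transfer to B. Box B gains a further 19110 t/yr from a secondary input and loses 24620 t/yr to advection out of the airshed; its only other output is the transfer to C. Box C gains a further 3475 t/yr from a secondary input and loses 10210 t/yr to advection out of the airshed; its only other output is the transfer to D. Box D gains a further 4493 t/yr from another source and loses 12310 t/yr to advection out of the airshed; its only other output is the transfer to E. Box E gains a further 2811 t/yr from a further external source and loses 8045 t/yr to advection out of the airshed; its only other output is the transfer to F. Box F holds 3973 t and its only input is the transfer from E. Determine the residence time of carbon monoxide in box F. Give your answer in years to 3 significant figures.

Box A: F(A→B) = (15990 + 28350) − 10690 = 33650 t/yr.
Box B: F(B→C) = (33650 + 19110) − 24620 = 28140 t/yr.
Box C: F(C→D) = (28140 + 3475) − 10210 = 21405 t/yr.
Box D: F(D→E) = (21405 + 4493) − 12310 = 13588 t/yr.
Box E: F(E→F) = (13588 + 2811) − 8045 = 8354.0 t/yr.
Box F throughput = its input = 8354.0 t/yr; τ = 3973 / 8354.0 = 0.4756 yr.

0.476 yr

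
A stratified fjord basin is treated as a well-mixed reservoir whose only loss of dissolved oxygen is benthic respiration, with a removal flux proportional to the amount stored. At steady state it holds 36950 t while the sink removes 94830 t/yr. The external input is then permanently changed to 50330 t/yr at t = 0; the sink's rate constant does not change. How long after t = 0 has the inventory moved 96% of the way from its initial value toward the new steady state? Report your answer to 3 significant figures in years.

τ = M₀/F₀ = 36950/94830 = 0.3896 yr.
The remaining gap fraction is e^(−t/τ); 96% covered ⇒ e^(−t/τ) = 0.0400.
t = −τ ln(0.0400) = 0.3896 × 3.219 = 1.254 yr.

1.25 yr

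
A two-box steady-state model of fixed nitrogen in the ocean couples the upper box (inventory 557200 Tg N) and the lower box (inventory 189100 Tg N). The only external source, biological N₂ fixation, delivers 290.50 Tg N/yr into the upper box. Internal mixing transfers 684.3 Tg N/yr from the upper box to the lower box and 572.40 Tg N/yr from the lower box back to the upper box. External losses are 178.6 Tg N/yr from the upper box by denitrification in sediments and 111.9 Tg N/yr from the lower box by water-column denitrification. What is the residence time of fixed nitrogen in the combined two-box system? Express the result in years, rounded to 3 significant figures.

Treat the two boxes together as one reservoir: the mixing fluxes between them are internal recycling, so τ = ΣM / Σ(external losses).
M_total = 557200 + 189100 = 746300 Tg N.
ΣF_external_out = 178.6 + 111.9 = 290.50 Tg N/yr.
τ = M_total / ΣF_ext = 746300 / 290.50 = 2569 yr.

2570 yr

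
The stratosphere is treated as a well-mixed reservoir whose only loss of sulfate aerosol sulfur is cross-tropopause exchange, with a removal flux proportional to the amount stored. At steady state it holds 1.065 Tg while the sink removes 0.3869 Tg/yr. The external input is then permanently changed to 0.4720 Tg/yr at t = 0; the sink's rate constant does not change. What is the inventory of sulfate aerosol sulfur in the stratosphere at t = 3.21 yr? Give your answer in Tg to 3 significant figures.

1.23 Tg

τ = M₀/F₀ = 1.065/0.3869 = 2.753 yr; rate constant k = 1/τ.
New steady state M_∞ = F₁/k = F₁·τ = 0.4720 × 2.753 = 1.2993 Tg.
M(t) = M_∞ + (M₀ − M_∞)·e^(−t/τ); t/τ = 3.21/2.753 = 1.166, so e^(−t/τ) = 0.3116.
M(t) = 1.2993 − 0.2343 × 0.3116 = 1.2263 Tg.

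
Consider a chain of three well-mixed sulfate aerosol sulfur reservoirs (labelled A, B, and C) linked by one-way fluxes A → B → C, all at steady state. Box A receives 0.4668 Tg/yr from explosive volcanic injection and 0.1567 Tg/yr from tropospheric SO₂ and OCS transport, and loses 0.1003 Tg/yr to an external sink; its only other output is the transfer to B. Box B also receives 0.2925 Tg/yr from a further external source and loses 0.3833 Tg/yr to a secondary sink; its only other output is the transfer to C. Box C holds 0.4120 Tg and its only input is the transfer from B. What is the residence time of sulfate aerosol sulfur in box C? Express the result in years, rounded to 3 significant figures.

Box A: F(A→B) = (0.4668 + 0.1567) − 0.1003 = 0.52320 Tg/yr.
Box B: F(B→C) = (0.52320 + 0.2925) − 0.3833 = 0.43240 Tg/yr.
Box C throughput = its input = 0.43240 Tg/yr; τ = 0.4120 / 0.43240 = 0.9528 yr.

0.953 yr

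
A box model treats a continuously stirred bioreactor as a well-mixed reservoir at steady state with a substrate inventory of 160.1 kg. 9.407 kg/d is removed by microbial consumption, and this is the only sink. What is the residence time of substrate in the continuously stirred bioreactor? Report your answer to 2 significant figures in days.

τ = M / F = 160.1 / 9.407 = 17.02 d.

17 d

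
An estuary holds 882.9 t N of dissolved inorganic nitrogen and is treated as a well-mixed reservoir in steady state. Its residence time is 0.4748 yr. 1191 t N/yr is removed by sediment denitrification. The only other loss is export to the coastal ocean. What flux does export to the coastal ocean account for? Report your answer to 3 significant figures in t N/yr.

Total removal F = M/τ = 882.9 / 0.4748 = 1860 t N/yr.
Export to the coastal ocean = F − (1191) = 1860 − 1191 = 668.5 t N/yr.

669 t N/yr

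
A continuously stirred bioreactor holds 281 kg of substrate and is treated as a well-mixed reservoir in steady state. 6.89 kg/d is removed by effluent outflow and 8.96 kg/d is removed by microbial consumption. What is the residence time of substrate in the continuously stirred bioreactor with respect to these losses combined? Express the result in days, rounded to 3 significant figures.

Total removal = 6.890 + 8.960 = 15.850 kg/d.
τ = M / ΣF_out = 281 / 15.850 = 17.73 d.

17.7 d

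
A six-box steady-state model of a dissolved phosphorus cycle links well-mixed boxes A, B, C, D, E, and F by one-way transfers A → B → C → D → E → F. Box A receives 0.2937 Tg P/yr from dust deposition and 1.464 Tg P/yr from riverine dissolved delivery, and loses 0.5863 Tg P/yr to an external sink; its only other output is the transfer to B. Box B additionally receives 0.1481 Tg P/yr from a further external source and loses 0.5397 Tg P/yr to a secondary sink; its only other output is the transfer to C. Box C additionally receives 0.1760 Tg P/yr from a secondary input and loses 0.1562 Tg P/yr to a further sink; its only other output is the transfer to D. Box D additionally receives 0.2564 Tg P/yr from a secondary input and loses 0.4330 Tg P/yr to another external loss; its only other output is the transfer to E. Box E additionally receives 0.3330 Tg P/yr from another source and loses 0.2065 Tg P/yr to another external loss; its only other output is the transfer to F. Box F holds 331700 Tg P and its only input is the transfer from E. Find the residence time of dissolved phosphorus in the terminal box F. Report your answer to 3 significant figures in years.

443000 yr

Box A: F(A→B) = (0.2937 + 1.464) − 0.5863 = 1.1714 Tg P/yr.
Box B: F(B→C) = (1.1714 + 0.1481) − 0.5397 = 0.77980 Tg P/yr.
Box C: F(C→D) = (0.77980 + 0.1760) − 0.1562 = 0.79960 Tg P/yr.
Box D: F(D→E) = (0.79960 + 0.2564) − 0.4330 = 0.62300 Tg P/yr.
Box E: F(E→F) = (0.62300 + 0.3330) − 0.2065 = 0.74950 Tg P/yr.
Box F throughput = its input = 0.74950 Tg P/yr; τ = 331700 / 0.74950 = 442600 yr.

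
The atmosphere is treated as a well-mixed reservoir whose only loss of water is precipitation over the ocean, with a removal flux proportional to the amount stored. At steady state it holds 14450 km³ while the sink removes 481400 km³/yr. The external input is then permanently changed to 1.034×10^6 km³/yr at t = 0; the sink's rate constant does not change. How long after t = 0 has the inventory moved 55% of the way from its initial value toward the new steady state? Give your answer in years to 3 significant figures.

0.0240 yr

τ = M₀/F₀ = 14450/481400 = 0.03002 yr.
The remaining gap fraction is e^(−t/τ); 55% covered ⇒ e^(−t/τ) = 0.450.
t = −τ ln(0.450) = 0.03002 × 0.7985 = 0.02397 yr.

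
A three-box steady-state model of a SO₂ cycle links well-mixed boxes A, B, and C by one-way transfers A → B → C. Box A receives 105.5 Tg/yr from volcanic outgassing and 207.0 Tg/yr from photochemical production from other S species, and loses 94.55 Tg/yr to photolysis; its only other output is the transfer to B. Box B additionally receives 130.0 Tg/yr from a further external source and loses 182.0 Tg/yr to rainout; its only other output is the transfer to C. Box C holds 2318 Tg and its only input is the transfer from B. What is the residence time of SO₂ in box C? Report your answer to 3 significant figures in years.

Box A: F(A→B) = (105.5 + 207.0) − 94.55 = 217.95 Tg/yr.
Box B: F(B→C) = (217.95 + 130.0) − 182.0 = 165.95 Tg/yr.
Box C throughput = its input = 165.95 Tg/yr; τ = 2318 / 165.95 = 13.97 yr.

14.0 yr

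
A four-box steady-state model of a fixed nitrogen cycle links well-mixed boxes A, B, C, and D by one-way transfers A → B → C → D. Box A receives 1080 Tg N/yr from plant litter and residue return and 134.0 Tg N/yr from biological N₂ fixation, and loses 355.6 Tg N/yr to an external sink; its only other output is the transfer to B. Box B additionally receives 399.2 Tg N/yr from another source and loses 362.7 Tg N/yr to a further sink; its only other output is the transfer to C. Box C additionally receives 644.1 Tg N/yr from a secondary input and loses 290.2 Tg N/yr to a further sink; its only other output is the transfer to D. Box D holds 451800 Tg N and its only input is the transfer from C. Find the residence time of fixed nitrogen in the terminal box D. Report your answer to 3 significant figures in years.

362 yr

Box A: F(A→B) = (1080 + 134.0) − 355.6 = 858.40 Tg N/yr.
Box B: F(B→C) = (858.40 + 399.2) − 362.7 = 894.90 Tg N/yr.
Box C: F(C→D) = (894.90 + 644.1) − 290.2 = 1248.8 Tg N/yr.
Box D throughput = its input = 1248.8 Tg N/yr; τ = 451800 / 1248.8 = 361.8 yr.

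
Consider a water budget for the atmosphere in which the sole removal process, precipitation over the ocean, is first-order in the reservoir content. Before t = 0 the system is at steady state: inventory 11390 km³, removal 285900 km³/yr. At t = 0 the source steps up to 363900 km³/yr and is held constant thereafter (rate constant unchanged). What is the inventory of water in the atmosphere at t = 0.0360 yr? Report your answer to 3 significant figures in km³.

τ = M₀/F₀ = 11390/285900 = 0.03984 yr; rate constant k = 1/τ.
New steady state M_∞ = F₁/k = F₁·τ = 363900 × 0.03984 = 14497 km³.
M(t) = M_∞ + (M₀ − M_∞)·e^(−t/τ); t/τ = 0.0360/0.03984 = 0.9036, so e^(−t/τ) = 0.4051.
M(t) = 14497 − 3107 × 0.4051 = 13239 km³.

13200 km³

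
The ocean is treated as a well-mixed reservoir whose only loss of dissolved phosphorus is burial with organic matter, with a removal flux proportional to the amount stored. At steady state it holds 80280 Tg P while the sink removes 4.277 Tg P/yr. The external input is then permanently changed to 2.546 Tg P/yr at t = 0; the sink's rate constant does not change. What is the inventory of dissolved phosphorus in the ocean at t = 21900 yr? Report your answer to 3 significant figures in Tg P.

57900 Tg P

Residence time τ = M₀/F₀ = 18770 yr. The eventual steady state is M_∞ = M₀·(F₁/F₀) = 80280 × 2.546/4.277 = 47789 Tg P.
The anomaly ΔM(t) = M(t) − M_∞ decays as ΔM₀·e^(−t/τ) with ΔM₀ = 80280 − 47789 = 32490 Tg P.
At t = 21900 yr, e^(−t/τ) = e^(−1.167) = 0.3114, so ΔM = 10120 Tg P and M = 47789 + 10120 = 57906 Tg P.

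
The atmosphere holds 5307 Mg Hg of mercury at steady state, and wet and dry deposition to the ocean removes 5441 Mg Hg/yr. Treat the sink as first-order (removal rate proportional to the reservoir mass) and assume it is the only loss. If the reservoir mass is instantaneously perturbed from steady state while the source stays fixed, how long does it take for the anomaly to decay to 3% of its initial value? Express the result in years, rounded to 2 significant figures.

For a linear reservoir the anomaly decays as exp(−t/τ) with τ = M/F = 5307/5441 = 0.9754 yr.
exp(−t/τ) = 0.03 ⇒ t = −τ ln(0.03) = 0.9754 × 3.507 = 3.420 yr.

3.4 yr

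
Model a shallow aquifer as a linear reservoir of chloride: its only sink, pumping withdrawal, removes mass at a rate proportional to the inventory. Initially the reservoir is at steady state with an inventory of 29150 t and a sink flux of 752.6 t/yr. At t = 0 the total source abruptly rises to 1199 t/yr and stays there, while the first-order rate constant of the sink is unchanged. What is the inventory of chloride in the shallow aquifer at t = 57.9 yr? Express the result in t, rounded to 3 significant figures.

The sink rate constant is k = F₀/M₀ = 752.6/29150 = 0.02582 yr⁻¹.
Solving dM/dt = F₁ − kM with M(0) = M₀ gives M(t) = F₁/k + (M₀ − F₁/k)·e^(−kt).
F₁/k = 1199/0.02582 = 46440 t; kt = 0.02582 × 57.9 = 1.495, e^(−kt) = 0.2243.
M(57.9) = 46440 + (29150 − 46440) × 0.2243 = 46440 − 3878 = 42562 t.

42600 t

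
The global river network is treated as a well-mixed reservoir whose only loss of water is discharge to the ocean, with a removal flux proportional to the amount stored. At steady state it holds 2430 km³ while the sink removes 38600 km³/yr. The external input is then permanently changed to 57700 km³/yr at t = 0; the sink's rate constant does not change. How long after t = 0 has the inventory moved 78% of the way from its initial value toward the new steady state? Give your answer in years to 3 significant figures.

0.0953 yr

τ = M₀/F₀ = 2430/38600 = 0.06295 yr.
The remaining gap fraction is e^(−t/τ); 78% covered ⇒ e^(−t/τ) = 0.220.
t = −τ ln(0.220) = 0.06295 × 1.514 = 0.09532 yr.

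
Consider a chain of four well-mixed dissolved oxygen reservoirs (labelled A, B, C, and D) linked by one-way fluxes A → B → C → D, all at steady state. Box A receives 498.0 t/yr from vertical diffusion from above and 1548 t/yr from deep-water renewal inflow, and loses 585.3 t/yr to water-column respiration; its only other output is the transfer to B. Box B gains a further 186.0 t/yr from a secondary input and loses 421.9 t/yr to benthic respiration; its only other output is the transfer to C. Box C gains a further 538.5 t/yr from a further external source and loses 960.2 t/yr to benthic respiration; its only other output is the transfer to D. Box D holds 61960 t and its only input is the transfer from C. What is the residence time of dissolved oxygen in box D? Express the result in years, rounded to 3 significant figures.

Box A: F(A→B) = (498.0 + 1548) − 585.3 = 1460.7 t/yr.
Box B: F(B→C) = (1460.7 + 186.0) − 421.9 = 1224.8 t/yr.
Box C: F(C→D) = (1224.8 + 538.5) − 960.2 = 803.10 t/yr.
Box D throughput = its input = 803.10 t/yr; τ = 61960 / 803.10 = 77.15 yr.

77.2 yr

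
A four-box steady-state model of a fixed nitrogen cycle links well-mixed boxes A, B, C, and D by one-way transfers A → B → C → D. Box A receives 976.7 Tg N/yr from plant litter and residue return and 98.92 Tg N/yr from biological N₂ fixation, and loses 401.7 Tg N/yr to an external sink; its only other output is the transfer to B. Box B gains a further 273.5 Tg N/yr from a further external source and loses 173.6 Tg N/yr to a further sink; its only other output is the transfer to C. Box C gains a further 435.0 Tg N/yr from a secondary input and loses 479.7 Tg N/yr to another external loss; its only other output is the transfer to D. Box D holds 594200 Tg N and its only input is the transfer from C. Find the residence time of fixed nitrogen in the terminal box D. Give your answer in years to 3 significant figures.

Box A: F(A→B) = (976.7 + 98.92) − 401.7 = 673.92 Tg N/yr.
Box B: F(B→C) = (673.92 + 273.5) − 173.6 = 773.82 Tg N/yr.
Box C: F(C→D) = (773.82 + 435.0) − 479.7 = 729.12 Tg N/yr.
Box D throughput = its input = 729.12 Tg N/yr; τ = 594200 / 729.12 = 815.0 yr.

815 yr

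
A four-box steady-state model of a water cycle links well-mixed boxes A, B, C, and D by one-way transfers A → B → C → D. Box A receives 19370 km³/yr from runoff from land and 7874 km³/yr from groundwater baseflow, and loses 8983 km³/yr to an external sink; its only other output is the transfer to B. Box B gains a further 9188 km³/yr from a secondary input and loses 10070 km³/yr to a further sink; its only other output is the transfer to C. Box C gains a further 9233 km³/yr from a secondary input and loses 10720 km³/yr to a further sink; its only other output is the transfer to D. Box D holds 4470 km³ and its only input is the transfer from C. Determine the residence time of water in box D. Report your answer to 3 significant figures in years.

Box A: F(A→B) = (19370 + 7874) − 8983 = 18261 km³/yr.
Box B: F(B→C) = (18261 + 9188) − 10070 = 17379 km³/yr.
Box C: F(C→D) = (17379 + 9233) − 10720 = 15892 km³/yr.
Box D throughput = its input = 15892 km³/yr; τ = 4470 / 15892 = 0.2813 yr.

0.281 yr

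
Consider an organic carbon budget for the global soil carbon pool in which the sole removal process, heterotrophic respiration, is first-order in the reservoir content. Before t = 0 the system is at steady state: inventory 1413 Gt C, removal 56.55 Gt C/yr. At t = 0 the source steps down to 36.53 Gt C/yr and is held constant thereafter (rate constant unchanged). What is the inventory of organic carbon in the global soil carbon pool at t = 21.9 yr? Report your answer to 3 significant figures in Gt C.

1120 Gt C

The sink rate constant is k = F₀/M₀ = 56.55/1413 = 0.04002 yr⁻¹.
Solving dM/dt = F₁ − kM with M(0) = M₀ gives M(t) = F₁/k + (M₀ − F₁/k)·e^(−kt).
F₁/k = 36.53/0.04002 = 912.77 Gt C; kt = 0.04002 × 21.9 = 0.8765, e^(−kt) = 0.4163.
M(21.9) = 912.77 + (1413 − 912.77) × 0.4163 = 912.77 + 208.2 = 1121.0 Gt C.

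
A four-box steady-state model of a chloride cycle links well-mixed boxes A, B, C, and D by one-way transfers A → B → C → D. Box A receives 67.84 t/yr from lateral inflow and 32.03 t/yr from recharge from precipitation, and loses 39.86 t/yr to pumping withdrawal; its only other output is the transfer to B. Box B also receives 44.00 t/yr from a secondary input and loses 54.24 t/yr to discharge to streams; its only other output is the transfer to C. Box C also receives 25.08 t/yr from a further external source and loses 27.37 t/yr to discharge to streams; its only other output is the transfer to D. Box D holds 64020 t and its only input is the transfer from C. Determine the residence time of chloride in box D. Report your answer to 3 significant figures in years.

Box A: F(A→B) = (67.84 + 32.03) − 39.86 = 60.010 t/yr.
Box B: F(B→C) = (60.010 + 44.00) − 54.24 = 49.770 t/yr.
Box C: F(C→D) = (49.770 + 25.08) − 27.37 = 47.480 t/yr.
Box D throughput = its input = 47.480 t/yr; τ = 64020 / 47.480 = 1348 yr.

1350 yr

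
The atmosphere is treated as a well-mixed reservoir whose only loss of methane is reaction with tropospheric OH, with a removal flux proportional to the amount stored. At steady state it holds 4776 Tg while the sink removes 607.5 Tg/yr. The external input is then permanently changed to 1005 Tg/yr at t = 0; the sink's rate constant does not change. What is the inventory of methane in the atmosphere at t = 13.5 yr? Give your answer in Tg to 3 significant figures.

7340 Tg

Residence time τ = M₀/F₀ = 7.862 yr. The eventual steady state is M_∞ = M₀·(F₁/F₀) = 4776 × 1005/607.5 = 7901.0 Tg.
The anomaly ΔM(t) = M(t) − M_∞ decays as ΔM₀·e^(−t/τ) with ΔM₀ = 4776 − 7901.0 = −3125 Tg.
At t = 13.5 yr, e^(−t/τ) = e^(−1.717) = 0.1796, so ΔM = −561.2 Tg and M = 7901.0 − 561.2 = 7339.9 Tg.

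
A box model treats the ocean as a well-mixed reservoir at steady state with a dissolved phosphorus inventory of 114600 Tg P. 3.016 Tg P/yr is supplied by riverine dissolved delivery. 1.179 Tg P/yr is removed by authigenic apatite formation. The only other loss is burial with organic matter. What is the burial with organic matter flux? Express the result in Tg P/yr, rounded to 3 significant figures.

1.84 Tg P/yr

At steady state ΣF_in = ΣF_out.
ΣF_in = 3.0160 Tg P/yr.
Burial with organic matter flux = ΣF_in − (1.179) = 3.0160 − 1.179 = 1.837 Tg P/yr.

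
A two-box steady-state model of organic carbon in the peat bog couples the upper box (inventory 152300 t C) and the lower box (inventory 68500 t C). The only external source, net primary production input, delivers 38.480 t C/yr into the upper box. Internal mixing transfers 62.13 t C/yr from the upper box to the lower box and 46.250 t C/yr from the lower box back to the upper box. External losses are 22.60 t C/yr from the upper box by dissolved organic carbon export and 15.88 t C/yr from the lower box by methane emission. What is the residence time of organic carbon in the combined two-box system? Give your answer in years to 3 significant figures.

Treat the two boxes together as one reservoir: the mixing fluxes between them are internal recycling, so τ = ΣM / Σ(external losses).
M_total = 152300 + 68500 = 220800 t C.
ΣF_external_out = 22.60 + 15.88 = 38.480 t C/yr.
τ = M_total / ΣF_ext = 220800 / 38.480 = 5738 yr.

5740 yr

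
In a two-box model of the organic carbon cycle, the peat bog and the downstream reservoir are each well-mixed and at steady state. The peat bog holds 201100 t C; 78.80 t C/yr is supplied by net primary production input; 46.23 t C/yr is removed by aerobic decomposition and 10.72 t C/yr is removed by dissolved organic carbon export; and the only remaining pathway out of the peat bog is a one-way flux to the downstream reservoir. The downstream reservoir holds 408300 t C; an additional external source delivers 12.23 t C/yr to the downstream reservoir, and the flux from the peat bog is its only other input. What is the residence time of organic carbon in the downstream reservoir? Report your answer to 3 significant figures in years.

Balance the peat bog: ΣF_in = 78.800 t C/yr.
Flux to the downstream reservoir = ΣF_in − (46.23 + 10.72) = 21.850 t C/yr.
Total input to the downstream reservoir = 21.850 + 12.23 = 34.080 t C/yr; at steady state this equals its total output.
τ = M / F = 408300 / 34.080 = 11980 yr.

12000 yr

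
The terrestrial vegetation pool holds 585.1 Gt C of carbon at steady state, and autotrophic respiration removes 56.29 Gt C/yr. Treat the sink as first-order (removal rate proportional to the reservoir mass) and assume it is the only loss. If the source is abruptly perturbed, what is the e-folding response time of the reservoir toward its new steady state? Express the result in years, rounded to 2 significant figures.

For a linear reservoir the response time equals the residence time τ = M/F.
τ = 585.1 / 56.29 = 10.39 yr.

10 yr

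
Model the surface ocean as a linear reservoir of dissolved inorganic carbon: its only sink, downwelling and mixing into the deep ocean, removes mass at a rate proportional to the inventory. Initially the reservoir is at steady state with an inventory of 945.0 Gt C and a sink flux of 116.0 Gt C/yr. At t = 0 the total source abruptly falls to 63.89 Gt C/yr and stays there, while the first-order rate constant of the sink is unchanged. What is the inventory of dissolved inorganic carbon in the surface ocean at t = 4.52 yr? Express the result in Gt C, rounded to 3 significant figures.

764 Gt C

τ = M₀/F₀ = 945.0/116.0 = 8.147 yr; rate constant k = 1/τ.
New steady state M_∞ = F₁/k = F₁·τ = 63.89 × 8.147 = 520.48 Gt C.
M(t) = M_∞ + (M₀ − M_∞)·e^(−t/τ); t/τ = 4.52/8.147 = 0.5548, so e^(−t/τ) = 0.5742.
M(t) = 520.48 + 424.5 × 0.5742 = 764.23 Gt C.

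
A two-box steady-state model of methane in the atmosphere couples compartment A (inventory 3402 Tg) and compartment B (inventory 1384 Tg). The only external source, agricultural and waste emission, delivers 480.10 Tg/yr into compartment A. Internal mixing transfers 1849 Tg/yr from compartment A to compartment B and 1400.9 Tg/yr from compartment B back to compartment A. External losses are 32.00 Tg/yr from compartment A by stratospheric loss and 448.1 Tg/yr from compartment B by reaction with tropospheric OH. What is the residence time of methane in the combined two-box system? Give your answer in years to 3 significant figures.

9.97 yr

Residence time in the combined system uses the total inventory and the total *external* removal — internal exchanges between the two boxes cancel.
M_total = 3402 + 1384 = 4786.0 Tg.
ΣF_external_out = 32.00 + 448.1 = 480.10 Tg/yr.
τ = M_total / ΣF_ext = 4786.0 / 480.10 = 9.969 yr.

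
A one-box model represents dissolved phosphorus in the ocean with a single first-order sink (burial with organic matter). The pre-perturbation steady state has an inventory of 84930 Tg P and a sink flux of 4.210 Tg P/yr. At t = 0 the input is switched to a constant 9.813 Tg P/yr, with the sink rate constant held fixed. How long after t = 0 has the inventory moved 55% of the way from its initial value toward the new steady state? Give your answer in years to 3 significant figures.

16100 yr

τ = M₀/F₀ = 84930/4.210 = 20170 yr.
The remaining gap fraction is e^(−t/τ); 55% covered ⇒ e^(−t/τ) = 0.450.
t = −τ ln(0.450) = 20170 × 0.7985 = 16110 yr.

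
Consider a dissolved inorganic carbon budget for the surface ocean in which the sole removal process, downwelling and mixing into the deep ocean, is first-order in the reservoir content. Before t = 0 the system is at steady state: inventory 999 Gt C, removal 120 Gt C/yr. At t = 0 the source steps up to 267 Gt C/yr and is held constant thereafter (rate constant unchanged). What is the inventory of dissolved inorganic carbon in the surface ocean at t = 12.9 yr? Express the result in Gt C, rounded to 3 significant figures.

1960 Gt C

Residence time τ = M₀/F₀ = 8.325 yr. The eventual steady state is M_∞ = M₀·(F₁/F₀) = 999 × 267/120 = 2222.8 Gt C.
The anomaly ΔM(t) = M(t) − M_∞ decays as ΔM₀·e^(−t/τ) with ΔM₀ = 999 − 2222.8 = −1224 Gt C.
At t = 12.9 yr, e^(−t/τ) = e^(−1.550) = 0.2123, so ΔM = −259.9 Gt C and M = 2222.8 − 259.9 = 1962.9 Gt C.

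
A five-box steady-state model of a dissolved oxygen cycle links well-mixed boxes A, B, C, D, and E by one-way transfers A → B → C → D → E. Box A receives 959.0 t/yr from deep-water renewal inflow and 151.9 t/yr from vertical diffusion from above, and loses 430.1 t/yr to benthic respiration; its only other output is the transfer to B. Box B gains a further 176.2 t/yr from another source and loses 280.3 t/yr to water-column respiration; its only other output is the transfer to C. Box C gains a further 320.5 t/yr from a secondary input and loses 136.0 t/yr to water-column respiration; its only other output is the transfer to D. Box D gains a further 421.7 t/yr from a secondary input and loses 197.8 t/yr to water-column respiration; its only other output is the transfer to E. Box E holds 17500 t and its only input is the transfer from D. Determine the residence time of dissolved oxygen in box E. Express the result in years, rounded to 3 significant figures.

17.8 yr

Box A: F(A→B) = (959.0 + 151.9) − 430.1 = 680.80 t/yr.
Box B: F(B→C) = (680.80 + 176.2) − 280.3 = 576.70 t/yr.
Box C: F(C→D) = (576.70 + 320.5) − 136.0 = 761.20 t/yr.
Box D: F(D→E) = (761.20 + 421.7) − 197.8 = 985.10 t/yr.
Box E throughput = its input = 985.10 t/yr; τ = 17500 / 985.10 = 17.76 yr.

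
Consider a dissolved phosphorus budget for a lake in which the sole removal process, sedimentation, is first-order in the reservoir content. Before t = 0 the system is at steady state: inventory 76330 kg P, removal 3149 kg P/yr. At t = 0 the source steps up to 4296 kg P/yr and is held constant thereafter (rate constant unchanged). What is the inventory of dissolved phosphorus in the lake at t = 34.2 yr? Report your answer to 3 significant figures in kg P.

Residence time τ = M₀/F₀ = 24.24 yr. The eventual steady state is M_∞ = M₀·(F₁/F₀) = 76330 × 4296/3149 = 104130 kg P.
The anomaly ΔM(t) = M(t) − M_∞ decays as ΔM₀·e^(−t/τ) with ΔM₀ = 76330 − 104130 = −27800 kg P.
At t = 34.2 yr, e^(−t/τ) = e^(−1.411) = 0.2439, so ΔM = −6782 kg P and M = 104130 − 6782 = 97351 kg P.

97400 kg P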